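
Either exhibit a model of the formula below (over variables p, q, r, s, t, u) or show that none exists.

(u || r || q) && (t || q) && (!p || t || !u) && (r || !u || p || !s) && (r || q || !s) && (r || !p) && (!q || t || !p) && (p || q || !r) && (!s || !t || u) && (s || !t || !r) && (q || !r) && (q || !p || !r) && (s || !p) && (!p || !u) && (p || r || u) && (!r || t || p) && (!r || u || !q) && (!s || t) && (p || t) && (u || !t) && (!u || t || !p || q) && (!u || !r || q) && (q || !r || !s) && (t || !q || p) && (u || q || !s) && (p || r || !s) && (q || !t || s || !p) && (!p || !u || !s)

Case t = true:
Unit clause (u) forces u = true.
Unit clause (!p) forces p = false.
Case r = true:
Unit clause (q) forces q = true.
Unit clause (s) forces s = true.
Every clause now holds.

p: false; q: true; r: true; s: true; t: true; u: true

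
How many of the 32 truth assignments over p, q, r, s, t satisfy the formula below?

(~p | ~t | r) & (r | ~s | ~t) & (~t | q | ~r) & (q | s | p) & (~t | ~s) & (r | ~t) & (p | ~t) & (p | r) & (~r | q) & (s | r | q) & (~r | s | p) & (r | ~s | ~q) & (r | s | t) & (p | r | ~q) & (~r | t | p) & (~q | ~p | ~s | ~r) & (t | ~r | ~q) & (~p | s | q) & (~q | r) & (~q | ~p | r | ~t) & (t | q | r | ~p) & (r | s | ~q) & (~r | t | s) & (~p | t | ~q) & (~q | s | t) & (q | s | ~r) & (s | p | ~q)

1

There are 2^5 = 32 truth assignments over (p, q, r, s, t).
Split on q. With q = 1, the clauses containing q are satisfied and ~q drops from the rest; 1 of the 2^4 = 16 assignments to the other variables satisfy what remains.
With q = 0, by the same count on the reduced clause set, 0 assignments work.
(One model: p=T, q=T, r=T, s=F, t=T.)
Total: 1 + 0 = 1.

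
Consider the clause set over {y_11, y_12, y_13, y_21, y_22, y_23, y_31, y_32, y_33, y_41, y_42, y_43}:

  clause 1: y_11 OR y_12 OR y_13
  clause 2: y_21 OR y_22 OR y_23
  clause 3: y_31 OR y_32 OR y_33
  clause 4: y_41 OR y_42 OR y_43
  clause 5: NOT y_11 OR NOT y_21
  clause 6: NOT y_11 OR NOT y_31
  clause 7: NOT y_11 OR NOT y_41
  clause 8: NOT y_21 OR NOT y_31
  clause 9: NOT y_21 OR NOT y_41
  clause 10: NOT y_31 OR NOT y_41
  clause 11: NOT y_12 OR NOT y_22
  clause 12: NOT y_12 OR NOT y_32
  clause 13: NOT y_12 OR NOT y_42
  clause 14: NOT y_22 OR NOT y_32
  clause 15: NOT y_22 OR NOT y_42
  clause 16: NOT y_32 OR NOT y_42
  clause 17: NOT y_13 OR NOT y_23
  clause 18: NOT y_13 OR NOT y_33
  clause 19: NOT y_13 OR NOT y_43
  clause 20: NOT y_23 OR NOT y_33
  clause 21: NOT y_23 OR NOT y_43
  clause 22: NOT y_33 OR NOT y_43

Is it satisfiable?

Case y_11 = false:
Case y_12 = true:
Unit clause (NOT y_22) forces y_22 = false.
Unit clause (NOT y_32) forces y_32 = false.
Unit clause (NOT y_42) forces y_42 = false.
Case y_21 = true:
Unit clause (NOT y_31) forces y_31 = false.
Unit clause (y_33) forces y_33 = true.
Unit clause (NOT y_41) forces y_41 = false.
Unit clause (y_43) forces y_43 = true.
Now (NOT y_43) is unsatisfied and unit — conflict.
So y_21 must be the other value — set y_21 = false.
Unit clause (y_23) forces y_23 = true.
Unit clause (NOT y_13) forces y_13 = false.
Unit clause (NOT y_33) forces y_33 = false.
Unit clause (y_31) forces y_31 = true.
Unit clause (NOT y_41) forces y_41 = false.
Unit clause (y_43) forces y_43 = true.
Now (NOT y_43) is unsatisfied and unit — conflict.
Either choice for y_21 ends in contradiction.
So y_12 must be the other value — set y_12 = false.
Unit clause (y_13) forces y_13 = true.
Unit clause (NOT y_23) forces y_23 = false.
Unit clause (NOT y_33) forces y_33 = false.
Unit clause (NOT y_43) forces y_43 = false.
Case y_21 = true:
Unit clause (NOT y_31) forces y_31 = false.
Unit clause (y_32) forces y_32 = true.
Unit clause (NOT y_41) forces y_41 = false.
Unit clause (y_42) forces y_42 = true.
Now (NOT y_42) is unsatisfied and unit — conflict.
So y_21 must be the other value — set y_21 = false.
Unit clause (y_22) forces y_22 = true.
Unit clause (NOT y_32) forces y_32 = false.
Unit clause (y_31) forces y_31 = true.
Unit clause (NOT y_41) forces y_41 = false.
Unit clause (y_42) forces y_42 = true.
Now (NOT y_42) is unsatisfied and unit — conflict.
Either choice for y_21 ends in contradiction.
Either choice for y_12 ends in contradiction.
So y_11 must be the other value — set y_11 = true.
Unit clause (NOT y_21) forces y_21 = false.
Unit clause (NOT y_31) forces y_31 = false.
Unit clause (NOT y_41) forces y_41 = false.
Case y_22 = true:
Unit clause (NOT y_12) forces y_12 = false.
Unit clause (NOT y_32) forces y_32 = false.
Unit clause (y_33) forces y_33 = true.
Unit clause (NOT y_42) forces y_42 = false.
Unit clause (y_43) forces y_43 = true.
Now (NOT y_43) is unsatisfied and unit — conflict.
So y_22 must be the other value — set y_22 = false.
Unit clause (y_23) forces y_23 = true.
Unit clause (NOT y_13) forces y_13 = false.
Unit clause (NOT y_33) forces y_33 = false.
Unit clause (y_32) forces y_32 = true.
Unit clause (NOT y_12) forces y_12 = false.
Unit clause (NOT y_42) forces y_42 = false.
Unit clause (y_43) forces y_43 = true.
Now (NOT y_43) is unsatisfied and unit — conflict.
Either choice for y_22 ends in contradiction.
Either choice for y_11 ends in contradiction.
No assignment satisfies every clause.

No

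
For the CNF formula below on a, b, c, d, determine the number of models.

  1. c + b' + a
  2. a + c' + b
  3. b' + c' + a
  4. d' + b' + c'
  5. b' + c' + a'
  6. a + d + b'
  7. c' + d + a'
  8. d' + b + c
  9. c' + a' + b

4

There are 2^4 = 16 truth assignments over (a, b, c, d).
Check each against the 9 clauses (columns in the order a, b, c, d):
  F F F F  ✓ satisfies all
  F F F T  ✗ fails (d' + b + c)
  F F T F  ✗ fails (a + c' + b)
  F F T T  ✗ fails (a + c' + b)
  F T F F  ✗ fails (c + b' + a)
  F T F T  ✗ fails (c + b' + a)
  F T T F  ✗ fails (b' + c' + a)
  F T T T  ✗ fails (b' + c' + a)
  T F F F  ✓ satisfies all
  T F F T  ✗ fails (d' + b + c)
  T F T F  ✗ fails (c' + d + a')
  T F T T  ✗ fails (c' + a' + b)
  T T F F  ✓ satisfies all
  T T F T  ✓ satisfies all
  T T T F  ✗ fails (b' + c' + a')
  T T T T  ✗ fails (d' + b' + c')
4 of the 16 rows are models.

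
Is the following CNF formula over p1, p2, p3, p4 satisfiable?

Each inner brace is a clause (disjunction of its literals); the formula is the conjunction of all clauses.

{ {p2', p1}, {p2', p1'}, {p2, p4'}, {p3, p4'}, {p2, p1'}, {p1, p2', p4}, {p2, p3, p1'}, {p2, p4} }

Case p2 = 0:
(p4') alone gives p4 = 0.
Now (p4) is unsatisfied and unit — conflict.
That branch fails; take p2 = 1 instead.
(p1) alone gives p1 = 1.
Now (p1') is unsatisfied and unit — conflict.
Either choice for p2 ends in contradiction.
No assignment satisfies every clause.

Unsatisfiable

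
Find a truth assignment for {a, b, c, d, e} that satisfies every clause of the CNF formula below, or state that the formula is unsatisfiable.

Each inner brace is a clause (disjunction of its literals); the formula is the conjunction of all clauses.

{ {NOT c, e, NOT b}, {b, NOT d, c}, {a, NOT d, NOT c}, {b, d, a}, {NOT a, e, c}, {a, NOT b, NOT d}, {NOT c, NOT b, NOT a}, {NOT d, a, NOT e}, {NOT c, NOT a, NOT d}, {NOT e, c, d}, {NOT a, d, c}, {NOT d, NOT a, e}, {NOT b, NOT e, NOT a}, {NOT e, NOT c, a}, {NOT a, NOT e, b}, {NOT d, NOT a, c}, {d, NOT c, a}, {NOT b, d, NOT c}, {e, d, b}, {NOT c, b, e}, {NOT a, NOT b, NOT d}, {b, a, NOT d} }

a: false, b: true, c: false, d: false, e: false

Try c = false.
Try b = true.
Try a = false.
From the singleton clause (NOT d), d = false.
From the singleton clause (NOT e), e = false.
This assignment satisfies each clause.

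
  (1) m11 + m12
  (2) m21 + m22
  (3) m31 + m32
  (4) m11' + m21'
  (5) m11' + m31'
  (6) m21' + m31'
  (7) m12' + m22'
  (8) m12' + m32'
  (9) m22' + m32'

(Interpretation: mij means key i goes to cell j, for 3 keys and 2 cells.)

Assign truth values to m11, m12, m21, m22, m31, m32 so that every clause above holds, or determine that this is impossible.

UNSATISFIABLE

Try m11 = 1.
(m21') alone gives m21 = 0.
(m22) alone gives m22 = 1.
(m31') alone gives m31 = 0.
(m32) alone gives m32 = 1.
But (m32') is also a unit clause — contradiction.
Backtrack on m11: now try m11 = 0.
(m12) alone gives m12 = 1.
(m22') alone gives m22 = 0.
(m21) alone gives m21 = 1.
(m31') alone gives m31 = 0.
(m32) alone gives m32 = 1.
But (m32') is also a unit clause — contradiction.
Both values of m11 lead to a conflict.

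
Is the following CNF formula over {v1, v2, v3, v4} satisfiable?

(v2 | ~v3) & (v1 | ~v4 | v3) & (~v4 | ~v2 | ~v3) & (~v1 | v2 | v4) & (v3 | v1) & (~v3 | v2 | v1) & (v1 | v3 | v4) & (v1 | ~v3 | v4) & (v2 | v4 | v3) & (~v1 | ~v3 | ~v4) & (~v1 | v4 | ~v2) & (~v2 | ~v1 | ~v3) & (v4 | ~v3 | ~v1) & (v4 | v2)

Try v2 = 1.
Try v4 = 1.
Unit clause (~v3) forces v3 = 0.
Unit clause (v1) forces v1 = 1.
Every clause now holds.
A satisfying assignment: v1: 1,  v2: 1,  v3: 0,  v4: 1.

Yes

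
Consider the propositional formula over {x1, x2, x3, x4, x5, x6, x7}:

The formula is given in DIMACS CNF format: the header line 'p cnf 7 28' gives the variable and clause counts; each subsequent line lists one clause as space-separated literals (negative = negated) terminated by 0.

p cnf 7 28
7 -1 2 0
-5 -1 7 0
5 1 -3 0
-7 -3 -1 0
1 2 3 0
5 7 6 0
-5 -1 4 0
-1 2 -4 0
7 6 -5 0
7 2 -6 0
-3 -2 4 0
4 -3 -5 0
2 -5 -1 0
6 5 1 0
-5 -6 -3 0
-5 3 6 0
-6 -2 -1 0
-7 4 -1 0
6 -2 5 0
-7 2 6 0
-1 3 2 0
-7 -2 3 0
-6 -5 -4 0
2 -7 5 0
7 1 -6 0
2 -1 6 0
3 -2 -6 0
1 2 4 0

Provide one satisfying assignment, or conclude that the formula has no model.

x1=False, x2=True, x3=True, x4=True, x5=True, x6=False, x7=True

Branch on x7: set x7 = True.
Branch on x3: set x3 = True.
Unit clause (¬x1) forces x1 = False.
Unit clause (x5) forces x5 = True.
Unit clause (x4) forces x4 = True.
Unit clause (¬x6) forces x6 = False.
Unit clause (x2) forces x2 = True.
All clauses are satisfied.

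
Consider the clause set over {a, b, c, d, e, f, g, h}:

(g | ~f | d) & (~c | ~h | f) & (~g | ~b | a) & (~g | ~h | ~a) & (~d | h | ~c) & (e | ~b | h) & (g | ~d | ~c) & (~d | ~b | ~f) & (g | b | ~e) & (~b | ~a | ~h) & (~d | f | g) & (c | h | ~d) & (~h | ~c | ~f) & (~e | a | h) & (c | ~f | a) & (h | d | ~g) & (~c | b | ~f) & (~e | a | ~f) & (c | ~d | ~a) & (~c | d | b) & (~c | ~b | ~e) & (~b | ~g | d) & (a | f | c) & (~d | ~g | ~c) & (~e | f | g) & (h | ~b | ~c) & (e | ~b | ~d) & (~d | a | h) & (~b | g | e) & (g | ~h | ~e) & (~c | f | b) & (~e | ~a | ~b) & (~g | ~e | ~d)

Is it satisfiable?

Try g = 0.
Try f = 0.
(~d) alone gives d = 0.
(~e) alone gives e = 0.
(~b) alone gives b = 0.
(~c) alone gives c = 0.
(a) alone gives a = 1.
Every clause is now satisfied; h is unconstrained.
A satisfying assignment: a ↦ 1, b ↦ 0, c ↦ 0, d ↦ 0, e ↦ 0, f ↦ 0, g ↦ 0, h ↦ 0.

Yes, satisfiable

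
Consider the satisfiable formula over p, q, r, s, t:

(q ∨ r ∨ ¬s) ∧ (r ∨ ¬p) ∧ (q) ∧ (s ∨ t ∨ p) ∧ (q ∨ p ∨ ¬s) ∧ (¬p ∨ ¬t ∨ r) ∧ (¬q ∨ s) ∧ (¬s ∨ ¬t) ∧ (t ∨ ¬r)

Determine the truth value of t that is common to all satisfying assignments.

Suppose t = True.
From the singleton clause (q), q = True.
From the singleton clause (s), s = True.
Now (¬s) is unsatisfied and unit — conflict.
So every satisfying assignment has t = False.

False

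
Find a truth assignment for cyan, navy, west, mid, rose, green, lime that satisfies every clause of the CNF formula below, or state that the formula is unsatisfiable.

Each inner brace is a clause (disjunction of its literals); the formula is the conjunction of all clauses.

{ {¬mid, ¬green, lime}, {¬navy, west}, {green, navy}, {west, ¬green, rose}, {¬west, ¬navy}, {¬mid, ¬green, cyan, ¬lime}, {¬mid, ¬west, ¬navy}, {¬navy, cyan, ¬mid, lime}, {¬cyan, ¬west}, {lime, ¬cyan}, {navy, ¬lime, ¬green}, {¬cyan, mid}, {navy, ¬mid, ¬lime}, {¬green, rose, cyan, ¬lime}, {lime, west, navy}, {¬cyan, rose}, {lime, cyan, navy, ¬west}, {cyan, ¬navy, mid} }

Case navy = False:
Unit clause (green) forces green = True.
Unit clause (¬lime) forces lime = False.
Unit clause (¬mid) forces mid = False.
Unit clause (¬cyan) forces cyan = False.
Unit clause (west) forces west = True.
But (¬west) is also a unit clause — contradiction.
Backtrack on navy: now try navy = True.
Unit clause (west) forces west = True.
But (¬west) is also a unit clause — contradiction.
Either choice for navy ends in contradiction.

UNSATISFIABLE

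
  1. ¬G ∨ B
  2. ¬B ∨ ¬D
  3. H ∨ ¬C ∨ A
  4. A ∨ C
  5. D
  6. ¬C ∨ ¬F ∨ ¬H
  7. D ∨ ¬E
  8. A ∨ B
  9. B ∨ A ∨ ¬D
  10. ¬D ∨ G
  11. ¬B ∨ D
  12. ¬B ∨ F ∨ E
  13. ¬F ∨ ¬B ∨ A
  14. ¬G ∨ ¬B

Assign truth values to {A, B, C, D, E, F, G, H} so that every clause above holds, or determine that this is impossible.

UNSATISFIABLE

Unit clause (D) forces D = True.
Unit clause (¬B) forces B = False.
Unit clause (¬G) forces G = False.
That conflicts with the unit clause (G).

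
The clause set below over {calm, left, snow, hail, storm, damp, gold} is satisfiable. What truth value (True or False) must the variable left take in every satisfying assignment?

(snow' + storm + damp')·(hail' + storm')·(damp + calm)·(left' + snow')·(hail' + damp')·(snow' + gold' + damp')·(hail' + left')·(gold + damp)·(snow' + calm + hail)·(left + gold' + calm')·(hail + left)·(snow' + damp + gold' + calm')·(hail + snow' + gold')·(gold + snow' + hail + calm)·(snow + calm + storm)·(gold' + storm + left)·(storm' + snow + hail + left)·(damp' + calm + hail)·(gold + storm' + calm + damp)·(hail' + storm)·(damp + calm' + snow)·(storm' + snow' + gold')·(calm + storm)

True

Suppose left = 0.
From the singleton clause (hail), hail = 1.
From the singleton clause (storm'), storm = 0.
But (storm) is also a unit clause — contradiction.
So every satisfying assignment has left = True.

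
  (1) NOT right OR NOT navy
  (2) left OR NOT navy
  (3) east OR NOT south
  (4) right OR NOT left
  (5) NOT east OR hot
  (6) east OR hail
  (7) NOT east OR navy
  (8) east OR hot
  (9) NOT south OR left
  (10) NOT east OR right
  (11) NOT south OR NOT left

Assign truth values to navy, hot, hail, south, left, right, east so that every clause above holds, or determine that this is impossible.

navy: false,  hot: true,  hail: true,  south: false,  left: false,  right: true,  east: false

Suppose right = true.
From the singleton clause (NOT navy), navy = false.
From the singleton clause (NOT east), east = false.
From the singleton clause (NOT south), south = false.
From the singleton clause (hail), hail = true.
From the singleton clause (hot), hot = true.
Every clause is now satisfied; left is unconstrained.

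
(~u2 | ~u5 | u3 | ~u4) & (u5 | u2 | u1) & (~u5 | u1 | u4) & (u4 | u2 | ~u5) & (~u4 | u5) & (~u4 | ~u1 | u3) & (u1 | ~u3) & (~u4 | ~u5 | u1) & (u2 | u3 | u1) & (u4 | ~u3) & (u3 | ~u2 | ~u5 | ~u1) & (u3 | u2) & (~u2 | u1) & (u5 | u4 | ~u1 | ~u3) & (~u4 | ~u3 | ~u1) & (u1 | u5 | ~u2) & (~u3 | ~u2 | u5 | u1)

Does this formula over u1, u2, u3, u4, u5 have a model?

Yes

Case u4 = 0:
(~u3) alone gives u3 = 0.
(u2) alone gives u2 = 1.
(u1) alone gives u1 = 1.
(~u5) alone gives u5 = 0.
All clauses are satisfied.
A satisfying assignment: u1 ↦ 1,  u2 ↦ 1,  u3 ↦ 0,  u4 ↦ 0,  u5 ↦ 0.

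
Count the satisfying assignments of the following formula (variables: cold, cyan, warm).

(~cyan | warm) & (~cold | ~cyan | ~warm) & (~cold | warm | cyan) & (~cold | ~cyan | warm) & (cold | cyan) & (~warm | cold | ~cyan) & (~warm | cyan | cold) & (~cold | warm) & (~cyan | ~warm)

1

There are 2^3 = 8 truth assignments over (cold, cyan, warm).
Check each against the 9 clauses (columns in the order cold, cyan, warm):
  F F F  ✗ fails (cold | cyan)
  F F T  ✗ fails (cold | cyan)
  F T F  ✗ fails (~cyan | warm)
  F T T  ✗ fails (~warm | cold | ~cyan)
  T F F  ✗ fails (~cold | warm | cyan)
  T F T  ✓ satisfies all
  T T F  ✗ fails (~cyan | warm)
  T T T  ✗ fails (~cold | ~cyan | ~warm)
1 of the 8 rows is a model.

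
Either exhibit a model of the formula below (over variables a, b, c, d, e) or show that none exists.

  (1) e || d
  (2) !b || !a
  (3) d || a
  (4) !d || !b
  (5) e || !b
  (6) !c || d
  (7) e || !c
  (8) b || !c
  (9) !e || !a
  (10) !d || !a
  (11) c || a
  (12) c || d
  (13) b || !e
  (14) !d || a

Branch on e: set e = true.
From the singleton clause (!a), a = false.
From the singleton clause (d), d = true.
Now (!d) is unsatisfied and unit — conflict.
Backtrack on e: now try e = false.
From the singleton clause (d), d = true.
From the singleton clause (!b), b = false.
From the singleton clause (!c), c = false.
From the singleton clause (!a), a = false.
Now (a) is unsatisfied and unit — conflict.
Neither e = true nor e = false works.

UNSATISFIABLE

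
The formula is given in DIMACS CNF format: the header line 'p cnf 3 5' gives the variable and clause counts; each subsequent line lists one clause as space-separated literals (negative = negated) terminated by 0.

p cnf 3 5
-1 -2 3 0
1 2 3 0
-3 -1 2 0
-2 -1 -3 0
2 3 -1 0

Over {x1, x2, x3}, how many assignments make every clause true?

3

There are 2^3 = 8 truth assignments over (x1, x2, x3).
Check each against the 5 clauses (columns in the order x1, x2, x3):
  F F F  ✗ fails (x1 ∨ x2 ∨ x3)
  F F T  ✓ satisfies all
  F T F  ✓ satisfies all
  F T T  ✓ satisfies all
  T F F  ✗ fails (x2 ∨ x3 ∨ ¬x1)
  T F T  ✗ fails (¬x3 ∨ ¬x1 ∨ x2)
  T T F  ✗ fails (¬x1 ∨ ¬x2 ∨ x3)
  T T T  ✗ fails (¬x2 ∨ ¬x1 ∨ ¬x3)
3 of the 8 rows are models.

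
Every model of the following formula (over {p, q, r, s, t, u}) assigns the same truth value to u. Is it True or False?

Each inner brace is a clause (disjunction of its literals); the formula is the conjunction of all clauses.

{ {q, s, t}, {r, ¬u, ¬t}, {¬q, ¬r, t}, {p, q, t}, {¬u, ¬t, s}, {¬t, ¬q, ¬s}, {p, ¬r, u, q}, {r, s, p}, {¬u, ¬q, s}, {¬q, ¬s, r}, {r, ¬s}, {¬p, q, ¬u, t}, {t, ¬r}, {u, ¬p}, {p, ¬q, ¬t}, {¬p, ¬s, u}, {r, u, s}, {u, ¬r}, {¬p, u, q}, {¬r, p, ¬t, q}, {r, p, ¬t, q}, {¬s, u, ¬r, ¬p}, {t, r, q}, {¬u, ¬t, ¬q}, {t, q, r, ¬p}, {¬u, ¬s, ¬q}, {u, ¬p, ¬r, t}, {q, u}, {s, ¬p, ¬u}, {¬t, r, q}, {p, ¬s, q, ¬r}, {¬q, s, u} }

True

Suppose u = False.
(¬p) alone gives p = False.
(¬r) alone gives r = False.
(s) alone gives s = True.
Now (¬s) is unsatisfied and unit — conflict.
So every satisfying assignment has u = True.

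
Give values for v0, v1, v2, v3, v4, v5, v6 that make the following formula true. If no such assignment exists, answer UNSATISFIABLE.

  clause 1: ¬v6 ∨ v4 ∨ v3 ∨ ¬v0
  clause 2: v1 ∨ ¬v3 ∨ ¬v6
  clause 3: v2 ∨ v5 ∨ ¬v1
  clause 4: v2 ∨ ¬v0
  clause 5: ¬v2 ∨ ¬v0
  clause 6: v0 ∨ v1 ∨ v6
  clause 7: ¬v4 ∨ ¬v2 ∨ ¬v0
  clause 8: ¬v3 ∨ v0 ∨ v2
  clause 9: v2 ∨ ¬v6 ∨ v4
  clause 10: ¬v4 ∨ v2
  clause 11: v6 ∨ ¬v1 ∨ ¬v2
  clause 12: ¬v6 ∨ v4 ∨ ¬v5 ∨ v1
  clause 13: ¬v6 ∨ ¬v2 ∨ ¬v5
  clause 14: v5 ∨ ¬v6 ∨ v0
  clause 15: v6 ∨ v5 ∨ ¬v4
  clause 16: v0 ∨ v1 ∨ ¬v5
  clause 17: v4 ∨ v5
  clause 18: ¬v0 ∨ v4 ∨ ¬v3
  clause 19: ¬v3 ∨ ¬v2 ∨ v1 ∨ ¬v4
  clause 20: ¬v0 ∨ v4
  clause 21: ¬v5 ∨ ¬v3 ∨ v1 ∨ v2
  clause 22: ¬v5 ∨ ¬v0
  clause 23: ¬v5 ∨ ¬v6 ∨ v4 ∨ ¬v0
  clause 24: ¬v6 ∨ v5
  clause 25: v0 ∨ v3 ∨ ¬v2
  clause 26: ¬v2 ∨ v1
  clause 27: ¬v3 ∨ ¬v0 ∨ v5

v0 ↦ False,  v1 ↦ True,  v2 ↦ False,  v3 ↦ False,  v4 ↦ False,  v5 ↦ True,  v6 ↦ False

Try v2 = False.
From the singleton clause (¬v0), v0 = False.
From the singleton clause (¬v3), v3 = False.
From the singleton clause (¬v4), v4 = False.
From the singleton clause (¬v6), v6 = False.
From the singleton clause (v1), v1 = True.
From the singleton clause (v5), v5 = True.
Every clause now holds.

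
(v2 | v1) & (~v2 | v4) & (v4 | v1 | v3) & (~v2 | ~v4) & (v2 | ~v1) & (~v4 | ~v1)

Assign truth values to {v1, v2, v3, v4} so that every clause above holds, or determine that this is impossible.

Try v2 = 1.
The clause (v4) is unit, so v4 = 1.
Now (~v4) is unsatisfied and unit — conflict.
Backtrack on v2: now try v2 = 0.
The clause (v1) is unit, so v1 = 1.
Now (~v1) is unsatisfied and unit — conflict.
Either choice for v2 ends in contradiction.

UNSATISFIABLE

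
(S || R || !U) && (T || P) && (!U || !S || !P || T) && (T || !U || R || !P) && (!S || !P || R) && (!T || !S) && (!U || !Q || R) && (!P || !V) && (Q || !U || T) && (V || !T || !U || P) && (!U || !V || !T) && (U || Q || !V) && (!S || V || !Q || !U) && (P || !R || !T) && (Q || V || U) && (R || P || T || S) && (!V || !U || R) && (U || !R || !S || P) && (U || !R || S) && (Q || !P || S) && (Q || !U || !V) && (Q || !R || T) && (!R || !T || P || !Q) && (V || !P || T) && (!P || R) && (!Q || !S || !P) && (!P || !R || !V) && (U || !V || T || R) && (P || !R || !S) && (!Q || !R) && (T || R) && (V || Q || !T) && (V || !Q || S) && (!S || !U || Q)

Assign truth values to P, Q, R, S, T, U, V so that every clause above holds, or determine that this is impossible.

Case T = true:
From the singleton clause (!S), S = false.
Case R = false:
From the singleton clause (!U), U = false.
From the singleton clause (!P), P = false.
Case Q = true:
From the singleton clause (V), V = true.
All clauses are satisfied.

P: false, Q: true, R: false, S: false, T: true, U: false, V: true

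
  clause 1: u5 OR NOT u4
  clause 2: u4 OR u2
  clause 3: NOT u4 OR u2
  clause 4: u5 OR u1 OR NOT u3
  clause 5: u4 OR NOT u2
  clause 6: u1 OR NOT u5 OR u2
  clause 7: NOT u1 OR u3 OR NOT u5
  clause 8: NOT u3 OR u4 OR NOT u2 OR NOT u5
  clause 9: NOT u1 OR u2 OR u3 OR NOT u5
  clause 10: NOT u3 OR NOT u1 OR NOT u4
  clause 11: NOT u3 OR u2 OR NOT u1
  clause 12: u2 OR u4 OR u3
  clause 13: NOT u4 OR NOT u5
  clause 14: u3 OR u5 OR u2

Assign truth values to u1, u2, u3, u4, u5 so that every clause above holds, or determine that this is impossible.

Suppose u5 = true.
The clause (NOT u4) is unit, so u4 = false.
The clause (u2) is unit, so u2 = true.
But (NOT u2) is also a unit clause — contradiction.
That branch fails; take u5 = false instead.
The clause (NOT u4) is unit, so u4 = false.
The clause (u2) is unit, so u2 = true.
But (NOT u2) is also a unit clause — contradiction.
Both values of u5 lead to a conflict.

UNSATISFIABLE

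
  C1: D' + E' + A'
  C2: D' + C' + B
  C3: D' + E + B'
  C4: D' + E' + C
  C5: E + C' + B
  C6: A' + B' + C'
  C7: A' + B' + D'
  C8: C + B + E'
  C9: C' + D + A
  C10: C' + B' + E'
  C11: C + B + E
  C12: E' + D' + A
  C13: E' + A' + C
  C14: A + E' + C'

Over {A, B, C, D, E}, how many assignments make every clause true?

4

There are 2^5 = 32 truth assignments over (A, B, C, D, E).
Split on D. With D = 1, the clauses containing D are satisfied and D' drops from the rest; 0 of the 2^4 = 16 assignments to the other variables satisfy what remains.
With D = 0, by the same count on the reduced clause set, 4 assignments work.
(One model: A=F, B=T, C=F, D=F, E=F.)
Total: 0 + 4 = 4.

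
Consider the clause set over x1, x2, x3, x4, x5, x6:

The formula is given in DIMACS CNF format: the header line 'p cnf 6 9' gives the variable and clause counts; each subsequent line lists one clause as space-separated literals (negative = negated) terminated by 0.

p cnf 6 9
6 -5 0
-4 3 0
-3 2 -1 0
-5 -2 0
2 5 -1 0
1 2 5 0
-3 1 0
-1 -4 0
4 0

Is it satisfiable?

Unsatisfiable

Unit clause (x4) forces x4 = True.
Unit clause (x3) forces x3 = True.
Unit clause (x1) forces x1 = True.
But (¬x1) is also a unit clause — contradiction.
No assignment satisfies every clause.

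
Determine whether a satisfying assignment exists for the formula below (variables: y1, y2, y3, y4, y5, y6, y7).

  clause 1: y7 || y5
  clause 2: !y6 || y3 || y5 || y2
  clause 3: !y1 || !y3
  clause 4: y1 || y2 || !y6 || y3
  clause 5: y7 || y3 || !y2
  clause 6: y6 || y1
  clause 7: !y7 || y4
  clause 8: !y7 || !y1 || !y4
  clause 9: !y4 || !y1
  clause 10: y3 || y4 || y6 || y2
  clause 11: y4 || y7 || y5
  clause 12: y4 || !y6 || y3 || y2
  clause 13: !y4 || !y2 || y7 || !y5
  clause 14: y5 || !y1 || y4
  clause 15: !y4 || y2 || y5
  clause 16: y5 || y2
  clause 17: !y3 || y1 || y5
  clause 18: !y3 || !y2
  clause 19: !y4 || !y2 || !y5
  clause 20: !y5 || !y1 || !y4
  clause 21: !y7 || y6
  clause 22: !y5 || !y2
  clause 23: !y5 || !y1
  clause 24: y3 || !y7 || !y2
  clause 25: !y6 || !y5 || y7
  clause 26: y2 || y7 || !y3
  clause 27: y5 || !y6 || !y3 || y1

Yes

Try y7 = true.
From the singleton clause (y4), y4 = true.
From the singleton clause (!y1), y1 = false.
From the singleton clause (y6), y6 = true.
Try y2 = false.
From the singleton clause (y3), y3 = true.
From the singleton clause (y5), y5 = true.
All clauses are satisfied.
A satisfying assignment: y1: false, y2: false, y3: true, y4: true, y5: true, y6: true, y7: true.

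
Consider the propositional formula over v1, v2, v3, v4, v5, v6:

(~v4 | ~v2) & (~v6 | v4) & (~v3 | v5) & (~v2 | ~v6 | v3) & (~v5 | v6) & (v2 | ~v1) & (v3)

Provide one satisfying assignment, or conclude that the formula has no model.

(v3) alone gives v3 = 1.
(v5) alone gives v5 = 1.
(v6) alone gives v6 = 1.
(v4) alone gives v4 = 1.
(~v2) alone gives v2 = 0.
(~v1) alone gives v1 = 0.
This assignment satisfies each clause.

v1 ↦ 0; v2 ↦ 0; v3 ↦ 1; v4 ↦ 1; v5 ↦ 1; v6 ↦ 1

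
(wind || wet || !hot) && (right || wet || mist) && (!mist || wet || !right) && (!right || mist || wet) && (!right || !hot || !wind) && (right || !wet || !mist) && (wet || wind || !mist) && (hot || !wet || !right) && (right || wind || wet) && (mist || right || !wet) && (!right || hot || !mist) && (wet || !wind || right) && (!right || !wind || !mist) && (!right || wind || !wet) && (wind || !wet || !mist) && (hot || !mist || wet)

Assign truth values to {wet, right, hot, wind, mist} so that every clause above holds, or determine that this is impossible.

Case wind = true:
Case right = false:
Unit clause (wet) forces wet = true.
Unit clause (!mist) forces mist = false.
That conflicts with the unit clause (mist).
That branch fails; take right = true instead.
Unit clause (!hot) forces hot = false.
Unit clause (!wet) forces wet = false.
Unit clause (!mist) forces mist = false.
That conflicts with the unit clause (mist).
Both values of right lead to a conflict.
That branch fails; take wind = false instead.
Case wet = true:
Unit clause (!right) forces right = false.
Unit clause (!mist) forces mist = false.
That conflicts with the unit clause (mist).
That branch fails; take wet = false instead.
Unit clause (!hot) forces hot = false.
Unit clause (!mist) forces mist = false.
Unit clause (right) forces right = true.
That conflicts with the unit clause (!right).
Both values of wet lead to a conflict.
Both values of wind lead to a conflict.

UNSATISFIABLE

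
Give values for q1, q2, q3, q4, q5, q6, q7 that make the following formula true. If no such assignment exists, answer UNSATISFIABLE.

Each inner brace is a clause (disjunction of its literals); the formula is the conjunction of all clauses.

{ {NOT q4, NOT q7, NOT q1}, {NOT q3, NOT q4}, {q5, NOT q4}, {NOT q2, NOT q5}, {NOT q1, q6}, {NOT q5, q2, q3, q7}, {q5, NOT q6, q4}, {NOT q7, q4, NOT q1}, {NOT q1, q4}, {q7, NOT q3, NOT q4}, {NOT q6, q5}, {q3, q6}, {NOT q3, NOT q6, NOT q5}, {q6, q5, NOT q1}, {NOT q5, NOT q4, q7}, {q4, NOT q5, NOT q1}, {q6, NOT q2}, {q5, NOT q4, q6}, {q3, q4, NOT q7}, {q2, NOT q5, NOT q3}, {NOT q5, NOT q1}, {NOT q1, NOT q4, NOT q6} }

q1 ↦ false, q2 ↦ false, q3 ↦ true, q4 ↦ false, q5 ↦ false, q6 ↦ false, q7 ↦ false

Branch on q3: set q3 = true.
Unit clause (NOT q4) forces q4 = false.
Unit clause (NOT q1) forces q1 = false.
Branch on q2: set q2 = false.
Unit clause (NOT q5) forces q5 = false.
Unit clause (NOT q6) forces q6 = false.
Every clause is now satisfied; q7 is unconstrained.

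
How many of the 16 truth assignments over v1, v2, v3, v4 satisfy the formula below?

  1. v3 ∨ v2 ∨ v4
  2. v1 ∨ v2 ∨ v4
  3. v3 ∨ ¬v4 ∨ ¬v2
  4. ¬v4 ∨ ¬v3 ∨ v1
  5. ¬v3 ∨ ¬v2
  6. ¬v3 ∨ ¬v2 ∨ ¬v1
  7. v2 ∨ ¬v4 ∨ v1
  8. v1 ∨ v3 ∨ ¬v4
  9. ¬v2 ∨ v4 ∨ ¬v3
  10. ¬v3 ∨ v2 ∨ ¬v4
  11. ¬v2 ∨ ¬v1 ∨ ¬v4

4

There are 2^4 = 16 truth assignments over (v1, v2, v3, v4).
Check each against the 11 clauses (columns in the order v1, v2, v3, v4):
  F F F F  ✗ fails (v3 ∨ v2 ∨ v4)
  F F F T  ✗ fails (v2 ∨ ¬v4 ∨ v1)
  F F T F  ✗ fails (v1 ∨ v2 ∨ v4)
  F F T T  ✗ fails (¬v4 ∨ ¬v3 ∨ v1)
  F T F F  ✓ satisfies all
  F T F T  ✗ fails (v3 ∨ ¬v4 ∨ ¬v2)
  F T T F  ✗ fails (¬v3 ∨ ¬v2)
  F T T T  ✗ fails (¬v4 ∨ ¬v3 ∨ v1)
  T F F F  ✗ fails (v3 ∨ v2 ∨ v4)
  T F F T  ✓ satisfies all
  T F T F  ✓ satisfies all
  T F T T  ✗ fails (¬v3 ∨ v2 ∨ ¬v4)
  T T F F  ✓ satisfies all
  T T F T  ✗ fails (v3 ∨ ¬v4 ∨ ¬v2)
  T T T F  ✗ fails (¬v3 ∨ ¬v2)
  T T T T  ✗ fails (¬v3 ∨ ¬v2)
4 of the 16 rows are models.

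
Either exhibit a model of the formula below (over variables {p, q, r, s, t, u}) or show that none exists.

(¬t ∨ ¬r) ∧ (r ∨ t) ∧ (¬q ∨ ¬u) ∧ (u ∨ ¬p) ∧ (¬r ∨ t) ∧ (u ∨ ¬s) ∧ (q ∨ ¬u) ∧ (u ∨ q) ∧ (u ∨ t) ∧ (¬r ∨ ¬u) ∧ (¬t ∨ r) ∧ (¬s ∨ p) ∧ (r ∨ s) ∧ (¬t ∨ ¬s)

Case t = False:
(r) alone gives r = True.
But (¬r) is also a unit clause — contradiction.
So t must be the other value — set t = True.
(¬r) alone gives r = False.
But (r) is also a unit clause — contradiction.
Either choice for t ends in contradiction.

UNSATISFIABLE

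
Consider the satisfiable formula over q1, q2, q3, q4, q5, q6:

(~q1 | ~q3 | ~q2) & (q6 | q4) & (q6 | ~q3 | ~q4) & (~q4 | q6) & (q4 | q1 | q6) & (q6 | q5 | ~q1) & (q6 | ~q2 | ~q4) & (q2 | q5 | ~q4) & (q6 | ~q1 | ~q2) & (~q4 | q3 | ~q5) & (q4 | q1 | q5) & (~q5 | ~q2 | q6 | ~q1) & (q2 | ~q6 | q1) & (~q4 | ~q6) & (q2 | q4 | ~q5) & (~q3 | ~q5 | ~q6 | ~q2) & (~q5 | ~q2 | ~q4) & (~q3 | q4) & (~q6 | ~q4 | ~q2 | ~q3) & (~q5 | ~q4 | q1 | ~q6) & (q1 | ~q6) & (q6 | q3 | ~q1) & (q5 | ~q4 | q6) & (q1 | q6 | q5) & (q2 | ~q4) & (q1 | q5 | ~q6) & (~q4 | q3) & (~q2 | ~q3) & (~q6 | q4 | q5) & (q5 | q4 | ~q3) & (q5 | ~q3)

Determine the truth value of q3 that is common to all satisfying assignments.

Suppose q3 = 1.
Unit clause (q4) forces q4 = 1.
Unit clause (q6) forces q6 = 1.
That conflicts with the unit clause (~q6).
So every satisfying assignment has q3 = False.

False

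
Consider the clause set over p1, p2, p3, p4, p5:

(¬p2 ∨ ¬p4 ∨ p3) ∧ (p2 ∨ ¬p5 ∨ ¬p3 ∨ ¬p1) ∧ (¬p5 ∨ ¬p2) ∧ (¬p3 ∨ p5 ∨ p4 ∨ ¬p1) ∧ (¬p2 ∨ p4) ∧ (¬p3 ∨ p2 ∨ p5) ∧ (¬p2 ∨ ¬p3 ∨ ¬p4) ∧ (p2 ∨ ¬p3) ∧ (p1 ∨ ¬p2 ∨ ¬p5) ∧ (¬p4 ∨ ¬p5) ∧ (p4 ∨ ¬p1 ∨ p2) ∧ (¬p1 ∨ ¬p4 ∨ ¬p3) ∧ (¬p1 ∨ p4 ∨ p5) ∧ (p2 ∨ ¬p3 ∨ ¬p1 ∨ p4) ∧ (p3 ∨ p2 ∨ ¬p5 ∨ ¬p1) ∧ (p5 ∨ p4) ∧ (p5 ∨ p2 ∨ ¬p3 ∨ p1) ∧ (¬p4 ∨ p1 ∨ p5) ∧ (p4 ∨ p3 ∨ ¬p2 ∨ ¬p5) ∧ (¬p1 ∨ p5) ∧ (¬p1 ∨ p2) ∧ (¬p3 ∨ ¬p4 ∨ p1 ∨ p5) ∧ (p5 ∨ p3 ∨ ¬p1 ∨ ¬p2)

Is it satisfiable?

Suppose p5 = True.
Unit clause (¬p2) forces p2 = False.
Unit clause (¬p3) forces p3 = False.
Unit clause (¬p4) forces p4 = False.
Unit clause (¬p1) forces p1 = False.
All clauses are satisfied.
A satisfying assignment: p1: False, p2: False, p3: False, p4: False, p5: True.

Satisfiable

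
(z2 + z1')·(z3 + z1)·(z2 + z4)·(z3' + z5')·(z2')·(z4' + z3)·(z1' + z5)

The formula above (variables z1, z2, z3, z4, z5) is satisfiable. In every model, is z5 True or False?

False

Suppose z5 = 1.
The clause (z3') is unit, so z3 = 0.
The clause (z1) is unit, so z1 = 1.
The clause (z2) is unit, so z2 = 1.
That conflicts with the unit clause (z2').
So every satisfying assignment has z5 = False.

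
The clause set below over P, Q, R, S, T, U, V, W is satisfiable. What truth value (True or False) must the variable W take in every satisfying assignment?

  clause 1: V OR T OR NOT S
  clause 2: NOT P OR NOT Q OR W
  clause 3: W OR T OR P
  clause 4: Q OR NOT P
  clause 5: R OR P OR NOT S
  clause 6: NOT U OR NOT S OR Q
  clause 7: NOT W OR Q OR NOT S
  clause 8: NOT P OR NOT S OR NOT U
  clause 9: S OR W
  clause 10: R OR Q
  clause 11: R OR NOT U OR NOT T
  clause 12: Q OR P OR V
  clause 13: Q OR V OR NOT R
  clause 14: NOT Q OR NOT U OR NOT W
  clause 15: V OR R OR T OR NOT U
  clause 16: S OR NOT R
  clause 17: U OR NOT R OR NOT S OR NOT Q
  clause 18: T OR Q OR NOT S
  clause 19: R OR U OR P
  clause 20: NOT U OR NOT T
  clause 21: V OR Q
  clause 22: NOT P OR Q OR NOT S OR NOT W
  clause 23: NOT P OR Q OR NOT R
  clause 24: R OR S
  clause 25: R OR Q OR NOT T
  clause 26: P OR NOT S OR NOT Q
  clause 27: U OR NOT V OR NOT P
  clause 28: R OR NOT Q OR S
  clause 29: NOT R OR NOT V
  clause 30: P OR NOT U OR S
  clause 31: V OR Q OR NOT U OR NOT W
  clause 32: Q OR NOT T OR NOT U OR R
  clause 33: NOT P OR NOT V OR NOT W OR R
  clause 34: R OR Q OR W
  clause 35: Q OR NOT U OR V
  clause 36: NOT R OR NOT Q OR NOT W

Suppose W = false.
From the singleton clause (S), S = true.
Suppose V = true.
From the singleton clause (NOT R), R = false.
From the singleton clause (P), P = true.
From the singleton clause (NOT Q), Q = false.
That conflicts with the unit clause (Q).
Undo V and try V = false.
From the singleton clause (T), T = true.
From the singleton clause (NOT U), U = false.
From the singleton clause (Q), Q = true.
From the singleton clause (NOT P), P = false.
That conflicts with the unit clause (P).
Either choice for V ends in contradiction.
So every satisfying assignment has W = True.

True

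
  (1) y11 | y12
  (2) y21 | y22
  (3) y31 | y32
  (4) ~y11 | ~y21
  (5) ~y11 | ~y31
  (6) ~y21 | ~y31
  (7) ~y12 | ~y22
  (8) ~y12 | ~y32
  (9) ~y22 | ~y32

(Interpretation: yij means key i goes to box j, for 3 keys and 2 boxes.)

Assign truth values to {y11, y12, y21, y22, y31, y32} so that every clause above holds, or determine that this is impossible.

Case y11 = 1:
From the singleton clause (~y21), y21 = 0.
From the singleton clause (y22), y22 = 1.
From the singleton clause (~y31), y31 = 0.
From the singleton clause (y32), y32 = 1.
But (~y32) is also a unit clause — contradiction.
Undo y11 and try y11 = 0.
From the singleton clause (y12), y12 = 1.
From the singleton clause (~y22), y22 = 0.
From the singleton clause (y21), y21 = 1.
From the singleton clause (~y31), y31 = 0.
From the singleton clause (y32), y32 = 1.
But (~y32) is also a unit clause — contradiction.
Neither y11 = 1 nor y11 = 0 works.

UNSATISFIABLE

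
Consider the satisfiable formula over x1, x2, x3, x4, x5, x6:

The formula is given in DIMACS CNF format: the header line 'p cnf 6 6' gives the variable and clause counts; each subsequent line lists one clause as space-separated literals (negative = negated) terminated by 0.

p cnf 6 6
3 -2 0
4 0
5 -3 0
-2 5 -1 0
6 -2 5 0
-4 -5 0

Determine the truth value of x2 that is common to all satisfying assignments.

False

Suppose x2 = True.
From the singleton clause (x3), x3 = True.
From the singleton clause (x4), x4 = True.
From the singleton clause (x5), x5 = True.
But (¬x5) is also a unit clause — contradiction.
So every satisfying assignment has x2 = False.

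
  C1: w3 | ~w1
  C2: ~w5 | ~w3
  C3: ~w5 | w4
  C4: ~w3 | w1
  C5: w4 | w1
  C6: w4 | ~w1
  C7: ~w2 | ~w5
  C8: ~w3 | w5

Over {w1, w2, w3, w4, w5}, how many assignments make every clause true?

There are 2^5 = 32 truth assignments over (w1, w2, w3, w4, w5).
Split on w4. With w4 = 1, the clauses containing w4 are satisfied and ~w4 drops from the rest; 3 of the 2^4 = 16 assignments to the other variables satisfy what remains.
With w4 = 0, by the same count on the reduced clause set, 0 assignments work.
(One model: w1=F, w2=F, w3=F, w4=T, w5=F.)
Total: 3 + 0 = 3.

3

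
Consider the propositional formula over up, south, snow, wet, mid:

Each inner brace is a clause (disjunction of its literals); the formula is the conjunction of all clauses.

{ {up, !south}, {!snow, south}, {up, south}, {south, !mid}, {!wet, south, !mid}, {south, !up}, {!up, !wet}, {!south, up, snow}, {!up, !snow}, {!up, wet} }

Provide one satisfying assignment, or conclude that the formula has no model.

Suppose up = true.
(south) alone gives south = true.
(!wet) alone gives wet = false.
Now (wet) is unsatisfied and unit — conflict.
Undo up and try up = false.
(!south) alone gives south = false.
Now (south) is unsatisfied and unit — conflict.
Both values of up lead to a conflict.

UNSATISFIABLE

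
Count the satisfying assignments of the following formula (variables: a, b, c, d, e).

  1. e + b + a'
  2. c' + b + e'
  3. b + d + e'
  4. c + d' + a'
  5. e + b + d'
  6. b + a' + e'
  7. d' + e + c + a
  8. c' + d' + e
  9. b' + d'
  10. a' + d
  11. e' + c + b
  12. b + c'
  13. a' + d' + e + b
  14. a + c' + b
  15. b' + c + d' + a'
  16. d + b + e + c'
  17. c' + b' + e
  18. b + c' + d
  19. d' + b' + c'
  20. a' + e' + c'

4

There are 2^5 = 32 truth assignments over (a, b, c, d, e).
Split on d. With d = 1, the clauses containing d are satisfied and d' drops from the rest; 0 of the 2^4 = 16 assignments to the other variables satisfy what remains.
With d = 0, by the same count on the reduced clause set, 4 assignments work.
Total: 0 + 4 = 4.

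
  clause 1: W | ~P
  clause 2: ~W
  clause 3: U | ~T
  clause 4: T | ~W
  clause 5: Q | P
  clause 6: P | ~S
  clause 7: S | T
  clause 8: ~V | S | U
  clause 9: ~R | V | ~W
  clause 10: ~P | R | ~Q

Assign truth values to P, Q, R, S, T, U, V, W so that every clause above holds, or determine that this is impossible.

P ↦ 0,  Q ↦ 1,  R ↦ 1,  S ↦ 0,  T ↦ 1,  U ↦ 1,  V ↦ 0,  W ↦ 0

The clause (~W) is unit, so W = 0.
The clause (~P) is unit, so P = 0.
The clause (Q) is unit, so Q = 1.
The clause (~S) is unit, so S = 0.
The clause (T) is unit, so T = 1.
The clause (U) is unit, so U = 1.
Every clause is now satisfied; R, V are unconstrained.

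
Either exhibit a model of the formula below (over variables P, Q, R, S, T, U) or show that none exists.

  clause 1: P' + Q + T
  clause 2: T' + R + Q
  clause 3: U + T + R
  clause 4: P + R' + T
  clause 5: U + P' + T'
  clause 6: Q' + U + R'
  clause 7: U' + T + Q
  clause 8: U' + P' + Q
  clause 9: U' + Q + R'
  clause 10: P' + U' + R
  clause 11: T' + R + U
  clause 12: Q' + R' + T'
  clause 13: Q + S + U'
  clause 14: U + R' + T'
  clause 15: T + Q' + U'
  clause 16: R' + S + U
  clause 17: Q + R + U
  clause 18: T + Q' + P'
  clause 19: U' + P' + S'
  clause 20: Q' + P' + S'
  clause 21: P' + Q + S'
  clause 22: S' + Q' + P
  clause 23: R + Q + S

P ↦ 0; Q ↦ 1; R ↦ 0; S ↦ 0; T ↦ 1; U ↦ 1

Case P = 0:
Case R = 0:
Case T = 1:
The clause (Q) is unit, so Q = 1.
The clause (U) is unit, so U = 1.
The clause (S') is unit, so S = 0.
This assignment satisfies each clause.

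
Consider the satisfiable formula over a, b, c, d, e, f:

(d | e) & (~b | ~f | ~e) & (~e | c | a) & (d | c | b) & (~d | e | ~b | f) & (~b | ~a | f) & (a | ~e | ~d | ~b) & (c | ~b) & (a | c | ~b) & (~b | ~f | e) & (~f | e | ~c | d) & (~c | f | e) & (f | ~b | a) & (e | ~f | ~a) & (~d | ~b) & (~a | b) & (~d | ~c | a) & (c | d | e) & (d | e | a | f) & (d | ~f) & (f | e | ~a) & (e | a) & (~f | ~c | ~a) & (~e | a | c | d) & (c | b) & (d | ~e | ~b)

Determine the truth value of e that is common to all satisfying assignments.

Suppose e = 0.
The clause (d) is unit, so d = 1.
The clause (~b) is unit, so b = 0.
The clause (~a) is unit, so a = 0.
Now (a) is unsatisfied and unit — conflict.
So every satisfying assignment has e = True.

True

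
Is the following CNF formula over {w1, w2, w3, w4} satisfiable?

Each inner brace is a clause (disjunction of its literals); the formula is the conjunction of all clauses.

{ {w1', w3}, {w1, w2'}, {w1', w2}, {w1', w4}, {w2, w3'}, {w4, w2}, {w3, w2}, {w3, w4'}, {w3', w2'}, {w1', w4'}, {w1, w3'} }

No, unsatisfiable

Suppose w1 = 0.
(w2') alone gives w2 = 0.
(w3') alone gives w3 = 0.
But (w3) is also a unit clause — contradiction.
Backtrack on w1: now try w1 = 1.
(w3) alone gives w3 = 1.
(w2) alone gives w2 = 1.
But (w2') is also a unit clause — contradiction.
Either choice for w1 ends in contradiction.
No assignment satisfies every clause.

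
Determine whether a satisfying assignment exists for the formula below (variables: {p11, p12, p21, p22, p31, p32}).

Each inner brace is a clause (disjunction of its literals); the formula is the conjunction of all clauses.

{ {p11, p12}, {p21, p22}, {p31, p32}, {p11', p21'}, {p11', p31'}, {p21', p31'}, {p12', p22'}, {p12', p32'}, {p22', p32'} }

Unsatisfiable

Suppose p11 = 1.
Unit clause (p21') forces p21 = 0.
Unit clause (p22) forces p22 = 1.
Unit clause (p31') forces p31 = 0.
Unit clause (p32) forces p32 = 1.
Now (p32') is unsatisfied and unit — conflict.
Undo p11 and try p11 = 0.
Unit clause (p12) forces p12 = 1.
Unit clause (p22') forces p22 = 0.
Unit clause (p21) forces p21 = 1.
Unit clause (p31') forces p31 = 0.
Unit clause (p32) forces p32 = 1.
Now (p32') is unsatisfied and unit — conflict.
Both values of p11 lead to a conflict.
No assignment satisfies every clause.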